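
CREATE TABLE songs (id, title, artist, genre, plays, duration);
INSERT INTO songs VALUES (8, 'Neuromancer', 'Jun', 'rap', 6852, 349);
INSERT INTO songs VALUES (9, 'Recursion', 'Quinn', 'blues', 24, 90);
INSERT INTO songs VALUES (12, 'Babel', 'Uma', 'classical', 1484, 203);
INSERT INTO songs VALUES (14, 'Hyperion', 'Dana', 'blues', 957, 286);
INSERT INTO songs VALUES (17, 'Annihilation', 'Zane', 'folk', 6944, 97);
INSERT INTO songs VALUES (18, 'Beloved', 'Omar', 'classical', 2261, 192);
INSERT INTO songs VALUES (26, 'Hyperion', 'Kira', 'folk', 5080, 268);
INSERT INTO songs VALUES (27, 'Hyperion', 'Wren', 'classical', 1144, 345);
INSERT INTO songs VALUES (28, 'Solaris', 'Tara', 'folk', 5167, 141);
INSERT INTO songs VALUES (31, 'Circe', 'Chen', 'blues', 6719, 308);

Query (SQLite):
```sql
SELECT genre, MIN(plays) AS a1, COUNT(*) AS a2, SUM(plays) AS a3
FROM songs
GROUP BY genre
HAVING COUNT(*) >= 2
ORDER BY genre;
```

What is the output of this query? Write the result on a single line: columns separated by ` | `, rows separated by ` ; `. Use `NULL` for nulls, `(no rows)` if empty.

blues | 24 | 3 | 7700 ; classical | 1144 | 3 | 4889 ; folk | 5080 | 3 | 17191

Group songs by genre.
Per group compute: MIN(plays), COUNT(*), SUM(plays).
HAVING: drop groups with fewer than 2 rows.
  blues: ids {9, 14, 31} → MIN(plays)=24, COUNT(*)=3, SUM(plays)=7700
  classical: ids {12, 18, 27} → MIN(plays)=1144, COUNT(*)=3, SUM(plays)=4889
  folk: ids {17, 26, 28} → MIN(plays)=5080, COUNT(*)=3, SUM(plays)=17191
  rap: ids {8} → MIN(plays)=6852, COUNT(*)=1, SUM(plays)=6852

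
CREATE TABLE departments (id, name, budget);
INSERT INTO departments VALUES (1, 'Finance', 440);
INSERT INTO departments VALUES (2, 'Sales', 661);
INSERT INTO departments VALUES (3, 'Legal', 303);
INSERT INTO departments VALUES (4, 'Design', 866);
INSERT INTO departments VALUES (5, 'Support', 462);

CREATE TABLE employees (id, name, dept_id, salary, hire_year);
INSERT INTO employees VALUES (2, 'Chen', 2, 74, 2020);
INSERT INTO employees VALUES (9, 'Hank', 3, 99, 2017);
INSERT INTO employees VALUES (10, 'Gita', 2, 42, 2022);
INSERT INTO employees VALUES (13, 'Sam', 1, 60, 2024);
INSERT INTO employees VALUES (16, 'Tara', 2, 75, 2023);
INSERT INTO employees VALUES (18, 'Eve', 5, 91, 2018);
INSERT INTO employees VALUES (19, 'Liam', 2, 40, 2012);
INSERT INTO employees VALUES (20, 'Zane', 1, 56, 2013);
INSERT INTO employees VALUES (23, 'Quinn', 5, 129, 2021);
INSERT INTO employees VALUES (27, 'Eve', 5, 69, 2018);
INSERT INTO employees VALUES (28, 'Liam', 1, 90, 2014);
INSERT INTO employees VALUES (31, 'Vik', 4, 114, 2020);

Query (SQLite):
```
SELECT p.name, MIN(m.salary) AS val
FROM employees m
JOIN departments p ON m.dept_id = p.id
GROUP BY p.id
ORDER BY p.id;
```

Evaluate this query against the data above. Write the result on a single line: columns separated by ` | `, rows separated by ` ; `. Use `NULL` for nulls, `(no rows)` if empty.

Finance | 56 ; Sales | 40 ; Legal | 99 ; Design | 114 ; Support | 69

Join each employees row to its departments via dept_id.
Group joined rows by departments.id; compute MIN(m.salary) per group.
  1: ids {13, 20, 28} → MIN(m.salary)=56
  2: ids {2, 10, 16, 19} → MIN(m.salary)=40
  3: ids {9} → MIN(m.salary)=99
  4: ids {31} → MIN(m.salary)=114
  5: ids {18, 23, 27} → MIN(m.salary)=69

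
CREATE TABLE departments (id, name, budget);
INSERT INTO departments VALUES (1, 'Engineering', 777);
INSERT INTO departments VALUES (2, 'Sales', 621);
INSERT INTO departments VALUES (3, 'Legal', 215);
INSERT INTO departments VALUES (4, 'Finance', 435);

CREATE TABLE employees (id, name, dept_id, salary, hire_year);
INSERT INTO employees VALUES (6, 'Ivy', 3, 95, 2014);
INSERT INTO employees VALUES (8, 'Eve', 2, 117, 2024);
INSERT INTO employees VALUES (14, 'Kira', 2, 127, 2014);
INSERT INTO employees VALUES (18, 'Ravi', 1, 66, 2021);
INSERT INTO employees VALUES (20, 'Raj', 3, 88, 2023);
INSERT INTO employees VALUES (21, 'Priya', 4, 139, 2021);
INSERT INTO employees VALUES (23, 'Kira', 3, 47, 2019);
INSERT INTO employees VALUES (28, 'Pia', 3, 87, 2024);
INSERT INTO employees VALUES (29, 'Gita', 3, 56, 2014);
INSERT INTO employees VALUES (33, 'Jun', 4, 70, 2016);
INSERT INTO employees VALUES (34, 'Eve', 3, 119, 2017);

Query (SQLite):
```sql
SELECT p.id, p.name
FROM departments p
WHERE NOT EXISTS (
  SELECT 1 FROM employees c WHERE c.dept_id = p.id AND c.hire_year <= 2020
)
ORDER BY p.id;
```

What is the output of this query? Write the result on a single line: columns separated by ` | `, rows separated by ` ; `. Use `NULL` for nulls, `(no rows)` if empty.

1 | Engineering

For each departments row, check whether any employees with matching dept_id has hire_year <= 2020.
Keep rows where that is false.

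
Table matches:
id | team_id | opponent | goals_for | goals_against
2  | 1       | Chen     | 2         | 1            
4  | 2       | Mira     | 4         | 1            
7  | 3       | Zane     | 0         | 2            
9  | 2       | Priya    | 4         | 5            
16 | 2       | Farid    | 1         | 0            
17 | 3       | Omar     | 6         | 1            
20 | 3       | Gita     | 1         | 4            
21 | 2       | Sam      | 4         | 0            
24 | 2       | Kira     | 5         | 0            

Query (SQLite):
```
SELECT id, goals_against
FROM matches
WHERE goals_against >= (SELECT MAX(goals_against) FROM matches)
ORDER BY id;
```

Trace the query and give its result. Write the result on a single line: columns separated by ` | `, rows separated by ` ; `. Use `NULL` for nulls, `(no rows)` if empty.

9 | 5

Scalar subquery: MAX(goals_against) over all matches rows = 5.
Keep rows where goals_against >= that value.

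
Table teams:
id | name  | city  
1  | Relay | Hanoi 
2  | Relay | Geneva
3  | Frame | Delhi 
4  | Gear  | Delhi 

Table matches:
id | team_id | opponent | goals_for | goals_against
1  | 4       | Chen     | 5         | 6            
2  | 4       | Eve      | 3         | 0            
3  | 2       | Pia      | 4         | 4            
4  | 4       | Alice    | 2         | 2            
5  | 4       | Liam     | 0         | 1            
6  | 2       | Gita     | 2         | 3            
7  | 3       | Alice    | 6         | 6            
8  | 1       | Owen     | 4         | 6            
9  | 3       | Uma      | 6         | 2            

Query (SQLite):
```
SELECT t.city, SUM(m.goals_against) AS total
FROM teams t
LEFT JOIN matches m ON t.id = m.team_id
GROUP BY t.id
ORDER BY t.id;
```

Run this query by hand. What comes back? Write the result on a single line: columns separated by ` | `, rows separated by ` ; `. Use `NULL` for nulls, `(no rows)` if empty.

Hanoi | 6 ; Geneva | 7 ; Delhi | 8 ; Delhi | 9

LEFT JOIN keeps every teams row; unmatched ones get NULL for matches columns.
Group by teams.id and compute SUM(m.goals_against). SUM over an all-NULL group is NULL.
  1: ids {8} → SUM(m.goals_against)=6
  2: ids {3, 6} → SUM(m.goals_against)=7
  3: ids {7, 9} → SUM(m.goals_against)=8
  4: ids {1, 2, 4, 5} → SUM(m.goals_against)=9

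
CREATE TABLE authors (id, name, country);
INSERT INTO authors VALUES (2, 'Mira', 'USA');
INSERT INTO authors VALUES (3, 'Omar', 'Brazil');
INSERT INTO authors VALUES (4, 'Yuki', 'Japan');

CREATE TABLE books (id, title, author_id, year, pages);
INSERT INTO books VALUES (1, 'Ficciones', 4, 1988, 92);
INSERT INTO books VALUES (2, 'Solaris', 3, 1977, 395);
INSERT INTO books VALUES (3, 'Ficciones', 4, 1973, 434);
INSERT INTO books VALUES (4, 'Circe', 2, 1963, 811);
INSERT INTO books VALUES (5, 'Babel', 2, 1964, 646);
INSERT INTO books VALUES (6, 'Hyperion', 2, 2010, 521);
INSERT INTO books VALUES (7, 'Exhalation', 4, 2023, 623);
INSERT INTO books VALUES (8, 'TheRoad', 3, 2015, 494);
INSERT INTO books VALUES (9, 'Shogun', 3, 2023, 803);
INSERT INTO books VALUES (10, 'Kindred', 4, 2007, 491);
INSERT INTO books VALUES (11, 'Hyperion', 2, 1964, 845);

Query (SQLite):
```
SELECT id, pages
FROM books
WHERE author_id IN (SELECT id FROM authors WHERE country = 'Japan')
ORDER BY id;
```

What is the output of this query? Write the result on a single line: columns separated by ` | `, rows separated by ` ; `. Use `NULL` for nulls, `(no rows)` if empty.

1 | 92 ; 3 | 434 ; 7 | 623 ; 10 | 491

Inner query: authors.id where country = 'Japan'.
Outer: keep books rows whose author_id is in that set.
Inner query → {4}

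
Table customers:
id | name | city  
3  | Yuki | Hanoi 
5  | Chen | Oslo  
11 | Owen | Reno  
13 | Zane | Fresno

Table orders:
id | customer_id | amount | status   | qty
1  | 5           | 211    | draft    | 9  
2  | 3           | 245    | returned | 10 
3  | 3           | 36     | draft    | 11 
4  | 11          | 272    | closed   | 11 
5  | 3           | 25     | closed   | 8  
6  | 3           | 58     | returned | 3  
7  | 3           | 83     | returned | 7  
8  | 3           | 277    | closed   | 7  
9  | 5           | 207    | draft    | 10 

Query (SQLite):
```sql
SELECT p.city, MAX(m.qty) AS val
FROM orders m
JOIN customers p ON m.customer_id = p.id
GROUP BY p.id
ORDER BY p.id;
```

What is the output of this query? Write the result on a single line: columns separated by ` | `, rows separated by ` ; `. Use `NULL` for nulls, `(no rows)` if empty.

Join each orders row to its customers via customer_id.
Group joined rows by customers.id; compute MAX(m.qty) per group.
  3: ids {2, 3, 5, 6, 7, 8} → MAX(m.qty)=11
  5: ids {1, 9} → MAX(m.qty)=10
  11: ids {4} → MAX(m.qty)=11

Hanoi | 11 ; Oslo | 10 ; Reno | 11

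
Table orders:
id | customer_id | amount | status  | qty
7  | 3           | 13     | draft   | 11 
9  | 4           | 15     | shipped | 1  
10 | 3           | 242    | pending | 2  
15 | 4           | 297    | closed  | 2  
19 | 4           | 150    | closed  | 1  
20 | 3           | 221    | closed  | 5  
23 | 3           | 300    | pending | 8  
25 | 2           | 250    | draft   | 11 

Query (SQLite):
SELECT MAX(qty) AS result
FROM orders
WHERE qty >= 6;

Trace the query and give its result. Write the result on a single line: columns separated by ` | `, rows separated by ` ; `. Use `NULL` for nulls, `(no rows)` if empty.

11

Rows where qty >= 6 → qty values: [11, 8, 11].
MAX of non-NULL values = 11.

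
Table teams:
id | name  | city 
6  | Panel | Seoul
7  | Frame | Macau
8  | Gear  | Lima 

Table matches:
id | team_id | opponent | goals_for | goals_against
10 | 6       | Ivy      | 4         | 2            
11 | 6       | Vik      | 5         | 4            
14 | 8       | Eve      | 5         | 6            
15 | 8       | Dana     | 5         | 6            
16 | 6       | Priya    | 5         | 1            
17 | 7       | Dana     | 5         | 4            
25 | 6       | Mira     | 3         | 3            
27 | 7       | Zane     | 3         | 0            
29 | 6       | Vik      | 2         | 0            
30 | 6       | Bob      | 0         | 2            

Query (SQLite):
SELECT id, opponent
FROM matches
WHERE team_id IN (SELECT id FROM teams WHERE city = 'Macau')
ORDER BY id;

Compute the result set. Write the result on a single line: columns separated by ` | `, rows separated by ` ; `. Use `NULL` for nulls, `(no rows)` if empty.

Inner query: teams.id where city = 'Macau'.
Outer: keep matches rows whose team_id is in that set.
Inner query → {7}

17 | Dana ; 27 | Zane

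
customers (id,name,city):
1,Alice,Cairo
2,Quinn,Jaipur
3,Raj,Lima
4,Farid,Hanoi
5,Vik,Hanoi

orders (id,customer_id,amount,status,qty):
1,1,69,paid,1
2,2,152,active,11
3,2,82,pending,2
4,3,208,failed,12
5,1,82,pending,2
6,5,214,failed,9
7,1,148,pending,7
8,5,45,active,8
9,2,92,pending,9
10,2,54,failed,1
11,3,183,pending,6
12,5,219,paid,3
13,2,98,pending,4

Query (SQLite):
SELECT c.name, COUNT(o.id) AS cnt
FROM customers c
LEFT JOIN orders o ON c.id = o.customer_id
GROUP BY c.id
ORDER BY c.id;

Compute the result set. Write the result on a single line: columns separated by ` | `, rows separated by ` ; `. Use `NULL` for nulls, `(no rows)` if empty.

Alice | 3 ; Quinn | 5 ; Raj | 2 ; Farid | 0 ; Vik | 3

LEFT JOIN keeps every customers row; unmatched ones get NULL for orders columns.
Group by customers.id and compute COUNT(o.id). COUNT(col) of an all-NULL group is 0.
  1: ids {1, 5, 7} → COUNT(o.id)=3
  2: ids {2, 3, 9, 10, 13} → COUNT(o.id)=5
  3: ids {4, 11} → COUNT(o.id)=2
  4: ids {—} → COUNT(o.id)=0
  5: ids {6, 8, 12} → COUNT(o.id)=3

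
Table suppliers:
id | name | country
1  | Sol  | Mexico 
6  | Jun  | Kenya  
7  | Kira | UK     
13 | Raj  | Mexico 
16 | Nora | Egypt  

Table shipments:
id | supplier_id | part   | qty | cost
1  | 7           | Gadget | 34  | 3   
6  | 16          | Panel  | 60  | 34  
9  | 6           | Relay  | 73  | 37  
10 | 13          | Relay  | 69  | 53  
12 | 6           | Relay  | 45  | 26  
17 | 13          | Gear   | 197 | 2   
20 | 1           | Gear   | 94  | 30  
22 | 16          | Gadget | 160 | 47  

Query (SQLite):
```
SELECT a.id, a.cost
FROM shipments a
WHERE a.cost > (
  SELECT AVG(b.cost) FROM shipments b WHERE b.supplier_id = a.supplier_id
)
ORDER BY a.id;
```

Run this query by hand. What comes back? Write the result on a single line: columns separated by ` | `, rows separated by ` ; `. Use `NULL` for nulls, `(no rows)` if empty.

For each shipments row a, compute AVG(cost) over rows sharing a.supplier_id.
Keep row a if a.cost > that per-group AVG.
  supplier_id=1: AVG(cost) = 30.0
  supplier_id=6: AVG(cost) = 31.5
  supplier_id=7: AVG(cost) = 3.0
  supplier_id=13: AVG(cost) = 27.5
  supplier_id=16: AVG(cost) = 40.5

9 | 37 ; 10 | 53 ; 22 | 47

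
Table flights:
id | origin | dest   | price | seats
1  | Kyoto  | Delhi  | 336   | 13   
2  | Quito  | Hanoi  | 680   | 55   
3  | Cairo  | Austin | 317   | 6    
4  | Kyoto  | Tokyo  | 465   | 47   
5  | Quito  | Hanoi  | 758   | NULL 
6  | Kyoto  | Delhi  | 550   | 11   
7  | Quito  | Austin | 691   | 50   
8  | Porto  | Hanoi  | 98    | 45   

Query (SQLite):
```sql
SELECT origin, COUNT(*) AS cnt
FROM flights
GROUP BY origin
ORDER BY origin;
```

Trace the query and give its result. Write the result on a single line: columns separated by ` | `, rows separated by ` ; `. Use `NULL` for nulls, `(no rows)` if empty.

Partition flights by origin; compute COUNT(*) within each group.
  Cairo: ids {3} → COUNT(*)=1
  Kyoto: ids {1, 4, 6} → COUNT(*)=3
  Porto: ids {8} → COUNT(*)=1
  Quito: ids {2, 5, 7} → COUNT(*)=3

Cairo | 1 ; Kyoto | 3 ; Porto | 1 ; Quito | 3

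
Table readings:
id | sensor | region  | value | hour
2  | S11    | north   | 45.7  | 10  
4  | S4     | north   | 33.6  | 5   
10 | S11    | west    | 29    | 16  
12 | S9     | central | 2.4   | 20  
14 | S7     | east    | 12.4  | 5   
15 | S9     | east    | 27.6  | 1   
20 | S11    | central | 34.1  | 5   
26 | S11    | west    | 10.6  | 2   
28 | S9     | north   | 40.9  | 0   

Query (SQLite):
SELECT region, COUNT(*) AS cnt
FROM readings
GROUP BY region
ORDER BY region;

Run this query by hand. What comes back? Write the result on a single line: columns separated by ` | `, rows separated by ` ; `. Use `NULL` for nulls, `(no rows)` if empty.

Partition readings by region; compute COUNT(*) within each group.
  central: ids {12, 20} → COUNT(*)=2
  east: ids {14, 15} → COUNT(*)=2
  north: ids {2, 4, 28} → COUNT(*)=3
  west: ids {10, 26} → COUNT(*)=2

central | 2 ; east | 2 ; north | 3 ; west | 2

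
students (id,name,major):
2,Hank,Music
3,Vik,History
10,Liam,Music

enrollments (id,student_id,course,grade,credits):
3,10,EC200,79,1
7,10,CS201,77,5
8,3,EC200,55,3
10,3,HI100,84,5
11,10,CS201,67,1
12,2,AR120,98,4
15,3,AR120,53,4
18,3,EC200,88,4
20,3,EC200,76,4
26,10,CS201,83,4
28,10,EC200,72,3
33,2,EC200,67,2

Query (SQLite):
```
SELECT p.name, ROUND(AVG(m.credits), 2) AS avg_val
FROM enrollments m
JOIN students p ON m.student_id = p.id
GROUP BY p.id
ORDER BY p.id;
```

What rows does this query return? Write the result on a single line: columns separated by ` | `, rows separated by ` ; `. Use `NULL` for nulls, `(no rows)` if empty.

Hank | 3 ; Vik | 4 ; Liam | 2.8

Join each enrollments row to its students via student_id.
Group joined rows by students.id; compute ROUND(AVG(m.credits), 2) per group.
  2: ids {12, 33} → ROUND(AVG(m.credits), 2)=3
  3: ids {8, 10, 15, 18, 20} → ROUND(AVG(m.credits), 2)=4
  10: ids {3, 7, 11, 26, 28} → ROUND(AVG(m.credits), 2)=2.8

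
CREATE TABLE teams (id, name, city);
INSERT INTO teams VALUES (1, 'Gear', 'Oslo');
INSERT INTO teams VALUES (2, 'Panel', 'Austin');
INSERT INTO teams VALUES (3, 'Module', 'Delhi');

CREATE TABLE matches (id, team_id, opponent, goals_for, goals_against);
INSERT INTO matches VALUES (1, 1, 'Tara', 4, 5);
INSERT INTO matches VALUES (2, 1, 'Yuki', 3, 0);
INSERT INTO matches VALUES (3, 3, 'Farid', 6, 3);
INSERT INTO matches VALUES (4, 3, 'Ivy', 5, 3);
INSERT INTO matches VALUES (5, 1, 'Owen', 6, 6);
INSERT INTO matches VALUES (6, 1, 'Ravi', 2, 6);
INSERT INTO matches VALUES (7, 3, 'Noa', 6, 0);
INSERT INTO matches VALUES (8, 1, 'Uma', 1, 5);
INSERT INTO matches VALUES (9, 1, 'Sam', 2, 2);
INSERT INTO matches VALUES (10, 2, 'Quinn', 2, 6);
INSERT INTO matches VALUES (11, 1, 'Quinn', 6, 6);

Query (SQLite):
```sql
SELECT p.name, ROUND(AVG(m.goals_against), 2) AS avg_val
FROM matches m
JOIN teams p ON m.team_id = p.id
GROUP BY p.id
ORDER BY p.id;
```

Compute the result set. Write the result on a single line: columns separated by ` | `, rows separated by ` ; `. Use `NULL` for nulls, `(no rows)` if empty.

Join each matches row to its teams via team_id.
Group joined rows by teams.id; compute ROUND(AVG(m.goals_against), 2) per group.
  1: ids {1, 2, 5, 6, 8, 9, 11} → ROUND(AVG(m.goals_against), 2)=4.29
  2: ids {10} → ROUND(AVG(m.goals_against), 2)=6
  3: ids {3, 4, 7} → ROUND(AVG(m.goals_against), 2)=2

Gear | 4.29 ; Panel | 6 ; Module | 2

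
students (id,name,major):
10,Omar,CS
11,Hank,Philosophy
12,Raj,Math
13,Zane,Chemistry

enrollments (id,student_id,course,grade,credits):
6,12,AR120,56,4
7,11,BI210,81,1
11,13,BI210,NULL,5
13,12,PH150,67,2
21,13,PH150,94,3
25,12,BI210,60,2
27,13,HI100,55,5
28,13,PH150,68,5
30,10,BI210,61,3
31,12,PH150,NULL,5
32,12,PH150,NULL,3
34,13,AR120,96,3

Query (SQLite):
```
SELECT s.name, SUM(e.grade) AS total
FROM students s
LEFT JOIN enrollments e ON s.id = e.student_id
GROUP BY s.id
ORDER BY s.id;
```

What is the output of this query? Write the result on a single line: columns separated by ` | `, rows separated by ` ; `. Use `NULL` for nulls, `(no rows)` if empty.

LEFT JOIN keeps every students row; unmatched ones get NULL for enrollments columns.
Group by students.id and compute SUM(e.grade). SUM over an all-NULL group is NULL.
  10: ids {30} → SUM(e.grade)=61
  11: ids {7} → SUM(e.grade)=81
  12: ids {6, 13, 25, 31, 32} → SUM(e.grade)=183
  13: ids {11, 21, 27, 28, 34} → SUM(e.grade)=313

Omar | 61 ; Hank | 81 ; Raj | 183 ; Zane | 313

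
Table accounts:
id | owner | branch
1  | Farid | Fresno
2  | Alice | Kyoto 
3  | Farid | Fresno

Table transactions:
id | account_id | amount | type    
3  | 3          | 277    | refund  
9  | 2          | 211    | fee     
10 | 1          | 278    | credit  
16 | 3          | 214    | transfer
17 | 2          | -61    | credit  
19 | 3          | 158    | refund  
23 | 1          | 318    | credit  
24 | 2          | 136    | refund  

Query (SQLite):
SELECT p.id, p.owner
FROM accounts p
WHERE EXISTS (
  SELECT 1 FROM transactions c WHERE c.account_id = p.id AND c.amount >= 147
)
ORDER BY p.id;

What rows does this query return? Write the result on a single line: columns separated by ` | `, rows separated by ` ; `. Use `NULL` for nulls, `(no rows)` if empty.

1 | Farid ; 2 | Alice ; 3 | Farid

For each accounts row, check whether any transactions with matching account_id has amount >= 147.
Keep rows where that is true.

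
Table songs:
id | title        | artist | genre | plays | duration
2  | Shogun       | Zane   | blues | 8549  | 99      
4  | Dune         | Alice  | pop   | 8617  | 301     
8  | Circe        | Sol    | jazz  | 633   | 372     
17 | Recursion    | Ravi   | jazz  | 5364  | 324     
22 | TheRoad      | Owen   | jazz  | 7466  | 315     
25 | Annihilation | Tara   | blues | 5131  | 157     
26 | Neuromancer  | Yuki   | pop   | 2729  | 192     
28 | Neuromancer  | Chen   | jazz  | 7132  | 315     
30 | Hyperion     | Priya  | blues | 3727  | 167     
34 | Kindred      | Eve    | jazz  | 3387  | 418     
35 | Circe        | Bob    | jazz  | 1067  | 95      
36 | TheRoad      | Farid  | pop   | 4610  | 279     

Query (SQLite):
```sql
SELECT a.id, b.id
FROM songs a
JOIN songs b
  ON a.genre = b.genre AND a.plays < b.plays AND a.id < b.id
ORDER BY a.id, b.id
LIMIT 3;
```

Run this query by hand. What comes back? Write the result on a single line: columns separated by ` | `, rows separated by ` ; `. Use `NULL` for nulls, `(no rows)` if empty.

8 | 17 ; 8 | 22 ; 8 | 28

Pairs (a,b) with same genre, a.plays < b.plays, a.id < b.id.
genre groups: blues:{2,25,30} jazz:{8,17,22,28,34,35} pop:{4,26,36}
Ordered by (a.id, b.id); first 3.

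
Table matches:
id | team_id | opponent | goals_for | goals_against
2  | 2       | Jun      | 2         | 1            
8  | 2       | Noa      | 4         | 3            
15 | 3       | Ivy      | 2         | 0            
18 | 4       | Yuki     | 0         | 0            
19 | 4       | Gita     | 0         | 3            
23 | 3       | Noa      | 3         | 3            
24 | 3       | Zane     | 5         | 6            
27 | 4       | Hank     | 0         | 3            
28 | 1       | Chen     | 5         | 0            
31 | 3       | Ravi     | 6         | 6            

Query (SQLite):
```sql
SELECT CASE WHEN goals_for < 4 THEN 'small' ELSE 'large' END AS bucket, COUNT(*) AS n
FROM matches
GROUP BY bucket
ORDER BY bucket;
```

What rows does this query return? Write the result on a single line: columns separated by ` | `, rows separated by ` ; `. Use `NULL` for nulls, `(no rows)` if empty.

Bucket rows by goals_for < 4 → 'small' else 'large'; count each bucket.

large | 4 ; small | 6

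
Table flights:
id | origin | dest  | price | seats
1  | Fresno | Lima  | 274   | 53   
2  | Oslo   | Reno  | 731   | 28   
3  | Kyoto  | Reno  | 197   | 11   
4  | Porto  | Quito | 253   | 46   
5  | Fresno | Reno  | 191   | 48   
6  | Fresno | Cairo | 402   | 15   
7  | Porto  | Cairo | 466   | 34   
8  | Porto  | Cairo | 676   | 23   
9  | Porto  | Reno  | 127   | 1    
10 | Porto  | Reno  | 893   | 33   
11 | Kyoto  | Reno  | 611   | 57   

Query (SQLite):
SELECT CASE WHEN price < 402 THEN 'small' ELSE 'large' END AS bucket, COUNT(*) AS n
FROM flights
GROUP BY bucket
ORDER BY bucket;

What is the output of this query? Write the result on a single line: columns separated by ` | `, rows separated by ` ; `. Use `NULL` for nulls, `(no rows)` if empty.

Bucket rows by price < 402 → 'small' else 'large'; count each bucket.

large | 6 ; small | 5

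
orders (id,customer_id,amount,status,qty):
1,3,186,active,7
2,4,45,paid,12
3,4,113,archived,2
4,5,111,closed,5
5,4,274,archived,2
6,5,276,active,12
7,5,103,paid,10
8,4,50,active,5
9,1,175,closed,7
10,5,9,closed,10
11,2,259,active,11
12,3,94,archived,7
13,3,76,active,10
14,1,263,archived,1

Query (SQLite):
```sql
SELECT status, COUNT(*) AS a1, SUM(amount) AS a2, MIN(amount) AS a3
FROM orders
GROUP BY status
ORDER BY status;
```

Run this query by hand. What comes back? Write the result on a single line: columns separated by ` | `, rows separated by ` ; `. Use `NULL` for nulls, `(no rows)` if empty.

Group orders by status.
Per group compute: COUNT(*), SUM(amount), MIN(amount).
  active: ids {1, 6, 8, 11, 13} → COUNT(*)=5, SUM(amount)=847, MIN(amount)=50
  archived: ids {3, 5, 12, 14} → COUNT(*)=4, SUM(amount)=744, MIN(amount)=94
  closed: ids {4, 9, 10} → COUNT(*)=3, SUM(amount)=295, MIN(amount)=9
  paid: ids {2, 7} → COUNT(*)=2, SUM(amount)=148, MIN(amount)=45

active | 5 | 847 | 50 ; archived | 4 | 744 | 94 ; closed | 3 | 295 | 9 ; paid | 2 | 148 | 45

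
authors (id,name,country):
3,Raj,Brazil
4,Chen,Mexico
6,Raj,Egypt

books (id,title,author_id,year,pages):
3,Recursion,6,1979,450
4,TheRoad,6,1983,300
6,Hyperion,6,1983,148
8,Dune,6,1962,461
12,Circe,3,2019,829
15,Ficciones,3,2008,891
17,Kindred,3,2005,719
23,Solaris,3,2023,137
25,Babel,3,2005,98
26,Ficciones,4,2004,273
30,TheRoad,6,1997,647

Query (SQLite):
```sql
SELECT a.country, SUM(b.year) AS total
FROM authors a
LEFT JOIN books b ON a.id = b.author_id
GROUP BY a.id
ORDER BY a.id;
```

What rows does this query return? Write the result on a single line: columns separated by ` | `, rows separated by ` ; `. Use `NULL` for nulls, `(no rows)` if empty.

Brazil | 10060 ; Mexico | 2004 ; Egypt | 9904

LEFT JOIN keeps every authors row; unmatched ones get NULL for books columns.
Group by authors.id and compute SUM(b.year). SUM over an all-NULL group is NULL.
  3: ids {12, 15, 17, 23, 25} → SUM(b.year)=10060
  4: ids {26} → SUM(b.year)=2004
  6: ids {3, 4, 6, 8, 30} → SUM(b.year)=9904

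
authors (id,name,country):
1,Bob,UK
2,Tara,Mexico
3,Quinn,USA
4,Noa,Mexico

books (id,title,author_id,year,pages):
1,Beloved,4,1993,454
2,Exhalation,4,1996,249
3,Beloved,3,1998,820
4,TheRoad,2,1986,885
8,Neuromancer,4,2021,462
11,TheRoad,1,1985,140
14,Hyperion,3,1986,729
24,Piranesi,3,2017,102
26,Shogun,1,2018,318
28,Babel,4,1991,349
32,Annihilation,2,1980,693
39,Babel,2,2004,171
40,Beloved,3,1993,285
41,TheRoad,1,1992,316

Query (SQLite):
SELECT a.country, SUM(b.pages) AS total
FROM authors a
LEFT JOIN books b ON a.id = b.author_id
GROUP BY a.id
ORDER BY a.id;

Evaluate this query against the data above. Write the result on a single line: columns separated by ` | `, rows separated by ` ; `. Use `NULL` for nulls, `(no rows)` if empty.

UK | 774 ; Mexico | 1749 ; USA | 1936 ; Mexico | 1514

LEFT JOIN keeps every authors row; unmatched ones get NULL for books columns.
Group by authors.id and compute SUM(b.pages). SUM over an all-NULL group is NULL.
  1: ids {11, 26, 41} → SUM(b.pages)=774
  2: ids {4, 32, 39} → SUM(b.pages)=1749
  3: ids {3, 14, 24, 40} → SUM(b.pages)=1936
  4: ids {1, 2, 8, 28} → SUM(b.pages)=1514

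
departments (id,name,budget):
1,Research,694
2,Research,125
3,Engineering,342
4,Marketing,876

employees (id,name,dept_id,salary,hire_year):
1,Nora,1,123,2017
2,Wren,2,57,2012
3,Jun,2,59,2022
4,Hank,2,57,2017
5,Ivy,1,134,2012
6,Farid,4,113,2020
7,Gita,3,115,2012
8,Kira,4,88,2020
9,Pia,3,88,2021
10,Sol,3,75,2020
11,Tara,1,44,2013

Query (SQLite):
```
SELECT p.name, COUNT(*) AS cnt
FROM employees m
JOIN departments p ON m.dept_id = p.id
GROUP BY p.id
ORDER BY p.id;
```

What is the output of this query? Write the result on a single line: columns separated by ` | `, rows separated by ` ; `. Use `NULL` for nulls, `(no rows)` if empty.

Research | 3 ; Research | 3 ; Engineering | 3 ; Marketing | 2

Join each employees row to its departments via dept_id.
Group joined rows by departments.id; compute COUNT(*) per group.
  1: ids {1, 5, 11} → COUNT(*)=3
  2: ids {2, 3, 4} → COUNT(*)=3
  3: ids {7, 9, 10} → COUNT(*)=3
  4: ids {6, 8} → COUNT(*)=2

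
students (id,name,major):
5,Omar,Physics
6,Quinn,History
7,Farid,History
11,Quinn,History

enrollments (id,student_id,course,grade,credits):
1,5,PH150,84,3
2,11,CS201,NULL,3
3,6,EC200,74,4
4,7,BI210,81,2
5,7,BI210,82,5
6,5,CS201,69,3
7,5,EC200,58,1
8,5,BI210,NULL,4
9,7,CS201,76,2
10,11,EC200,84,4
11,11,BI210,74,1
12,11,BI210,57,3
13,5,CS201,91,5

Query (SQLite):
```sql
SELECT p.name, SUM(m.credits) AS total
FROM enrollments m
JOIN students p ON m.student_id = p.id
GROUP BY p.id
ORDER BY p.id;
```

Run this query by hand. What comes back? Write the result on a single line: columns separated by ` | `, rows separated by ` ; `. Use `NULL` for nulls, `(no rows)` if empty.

Omar | 16 ; Quinn | 4 ; Farid | 9 ; Quinn | 11

Join each enrollments row to its students via student_id.
Group joined rows by students.id; compute SUM(m.credits) per group.
  5: ids {1, 6, 7, 8, 13} → SUM(m.credits)=16
  6: ids {3} → SUM(m.credits)=4
  7: ids {4, 5, 9} → SUM(m.credits)=9
  11: ids {2, 10, 11, 12} → SUM(m.credits)=11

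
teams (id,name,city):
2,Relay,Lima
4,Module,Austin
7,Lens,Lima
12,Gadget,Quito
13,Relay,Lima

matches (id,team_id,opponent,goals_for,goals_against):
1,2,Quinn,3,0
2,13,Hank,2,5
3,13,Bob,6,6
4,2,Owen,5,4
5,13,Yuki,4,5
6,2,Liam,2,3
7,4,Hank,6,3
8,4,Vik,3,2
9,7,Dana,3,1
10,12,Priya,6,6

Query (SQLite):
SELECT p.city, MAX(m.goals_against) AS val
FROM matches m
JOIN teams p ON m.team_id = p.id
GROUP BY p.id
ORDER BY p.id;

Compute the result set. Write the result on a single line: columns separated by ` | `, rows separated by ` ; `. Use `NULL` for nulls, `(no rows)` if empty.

Lima | 4 ; Austin | 3 ; Lima | 1 ; Quito | 6 ; Lima | 6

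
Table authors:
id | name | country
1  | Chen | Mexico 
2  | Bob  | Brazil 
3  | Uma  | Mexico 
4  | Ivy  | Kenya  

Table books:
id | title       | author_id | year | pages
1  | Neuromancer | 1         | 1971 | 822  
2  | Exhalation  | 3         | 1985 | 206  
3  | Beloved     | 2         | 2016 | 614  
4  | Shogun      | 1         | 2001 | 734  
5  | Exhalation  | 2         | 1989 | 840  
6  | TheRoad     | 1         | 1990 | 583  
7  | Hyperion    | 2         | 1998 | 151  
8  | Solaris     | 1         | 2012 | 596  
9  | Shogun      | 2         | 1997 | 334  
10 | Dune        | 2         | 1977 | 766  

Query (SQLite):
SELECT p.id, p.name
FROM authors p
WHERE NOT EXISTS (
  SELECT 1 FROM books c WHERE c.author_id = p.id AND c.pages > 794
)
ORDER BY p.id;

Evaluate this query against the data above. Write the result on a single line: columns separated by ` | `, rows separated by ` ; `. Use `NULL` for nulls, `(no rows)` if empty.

For each authors row, check whether any books with matching author_id has pages > 794.
Keep rows where that is false.

3 | Uma ; 4 | Ivy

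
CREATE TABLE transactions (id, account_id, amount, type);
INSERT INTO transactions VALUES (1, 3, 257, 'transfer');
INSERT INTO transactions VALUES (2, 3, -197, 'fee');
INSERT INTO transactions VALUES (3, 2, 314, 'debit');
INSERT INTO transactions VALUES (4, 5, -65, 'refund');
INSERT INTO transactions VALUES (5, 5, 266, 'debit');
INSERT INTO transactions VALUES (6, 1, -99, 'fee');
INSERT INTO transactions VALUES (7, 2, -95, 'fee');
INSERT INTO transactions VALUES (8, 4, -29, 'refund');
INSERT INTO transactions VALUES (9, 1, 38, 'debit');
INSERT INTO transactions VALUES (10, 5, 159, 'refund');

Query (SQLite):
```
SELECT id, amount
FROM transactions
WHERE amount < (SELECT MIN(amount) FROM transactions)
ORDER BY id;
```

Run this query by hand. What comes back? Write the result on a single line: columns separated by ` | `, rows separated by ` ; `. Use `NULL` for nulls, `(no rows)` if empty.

Scalar subquery: MIN(amount) over all transactions rows = -197.
Keep rows where amount < that value.

(no rows)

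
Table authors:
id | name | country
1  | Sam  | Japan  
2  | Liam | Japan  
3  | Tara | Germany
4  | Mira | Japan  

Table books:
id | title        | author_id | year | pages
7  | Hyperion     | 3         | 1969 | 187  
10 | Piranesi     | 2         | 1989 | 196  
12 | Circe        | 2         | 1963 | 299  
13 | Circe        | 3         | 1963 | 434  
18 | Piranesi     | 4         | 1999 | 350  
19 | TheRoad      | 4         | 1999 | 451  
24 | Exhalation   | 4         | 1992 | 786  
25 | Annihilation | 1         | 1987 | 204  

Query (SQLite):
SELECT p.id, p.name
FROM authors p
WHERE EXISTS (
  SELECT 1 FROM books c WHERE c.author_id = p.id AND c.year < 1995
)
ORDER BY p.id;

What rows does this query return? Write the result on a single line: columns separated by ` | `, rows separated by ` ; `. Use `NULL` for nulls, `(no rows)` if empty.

For each authors row, check whether any books with matching author_id has year < 1995.
Keep rows where that is true.

1 | Sam ; 2 | Liam ; 3 | Tara ; 4 | Mira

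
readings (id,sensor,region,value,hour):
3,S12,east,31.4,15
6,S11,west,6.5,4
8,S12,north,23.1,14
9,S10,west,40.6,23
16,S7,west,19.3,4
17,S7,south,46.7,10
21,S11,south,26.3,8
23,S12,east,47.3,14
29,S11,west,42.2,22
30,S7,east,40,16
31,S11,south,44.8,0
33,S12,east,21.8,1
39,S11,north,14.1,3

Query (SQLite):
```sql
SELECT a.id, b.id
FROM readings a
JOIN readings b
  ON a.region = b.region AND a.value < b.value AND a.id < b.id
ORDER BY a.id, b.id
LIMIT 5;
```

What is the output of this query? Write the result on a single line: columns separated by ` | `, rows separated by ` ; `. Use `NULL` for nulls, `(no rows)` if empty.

3 | 23 ; 3 | 30 ; 6 | 9 ; 6 | 16 ; 6 | 29

Pairs (a,b) with same region, a.value < b.value, a.id < b.id.
region groups: east:{3,23,30,33} north:{8,39} south:{17,21,31} west:{6,9,16,29}
Ordered by (a.id, b.id); first 5.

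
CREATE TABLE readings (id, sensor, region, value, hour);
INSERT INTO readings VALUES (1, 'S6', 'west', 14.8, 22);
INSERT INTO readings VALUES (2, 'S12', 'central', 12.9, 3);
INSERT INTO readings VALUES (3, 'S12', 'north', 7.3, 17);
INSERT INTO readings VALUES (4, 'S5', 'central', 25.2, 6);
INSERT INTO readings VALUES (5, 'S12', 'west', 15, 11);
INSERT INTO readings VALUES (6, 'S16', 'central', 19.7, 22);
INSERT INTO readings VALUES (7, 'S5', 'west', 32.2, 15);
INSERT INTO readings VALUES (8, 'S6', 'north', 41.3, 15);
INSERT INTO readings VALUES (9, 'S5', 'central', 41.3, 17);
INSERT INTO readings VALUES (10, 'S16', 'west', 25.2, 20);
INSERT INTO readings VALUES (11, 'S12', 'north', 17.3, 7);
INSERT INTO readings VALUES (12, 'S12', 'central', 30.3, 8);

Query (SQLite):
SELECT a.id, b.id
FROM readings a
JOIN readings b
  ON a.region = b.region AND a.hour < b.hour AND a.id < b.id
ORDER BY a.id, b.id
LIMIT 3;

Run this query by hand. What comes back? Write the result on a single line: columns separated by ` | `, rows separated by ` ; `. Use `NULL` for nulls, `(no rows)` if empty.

2 | 4 ; 2 | 6 ; 2 | 9

Pairs (a,b) with same region, a.hour < b.hour, a.id < b.id.
region groups: central:{2,4,6,9,12} north:{3,8,11} west:{1,5,7,10}
Ordered by (a.id, b.id); first 3.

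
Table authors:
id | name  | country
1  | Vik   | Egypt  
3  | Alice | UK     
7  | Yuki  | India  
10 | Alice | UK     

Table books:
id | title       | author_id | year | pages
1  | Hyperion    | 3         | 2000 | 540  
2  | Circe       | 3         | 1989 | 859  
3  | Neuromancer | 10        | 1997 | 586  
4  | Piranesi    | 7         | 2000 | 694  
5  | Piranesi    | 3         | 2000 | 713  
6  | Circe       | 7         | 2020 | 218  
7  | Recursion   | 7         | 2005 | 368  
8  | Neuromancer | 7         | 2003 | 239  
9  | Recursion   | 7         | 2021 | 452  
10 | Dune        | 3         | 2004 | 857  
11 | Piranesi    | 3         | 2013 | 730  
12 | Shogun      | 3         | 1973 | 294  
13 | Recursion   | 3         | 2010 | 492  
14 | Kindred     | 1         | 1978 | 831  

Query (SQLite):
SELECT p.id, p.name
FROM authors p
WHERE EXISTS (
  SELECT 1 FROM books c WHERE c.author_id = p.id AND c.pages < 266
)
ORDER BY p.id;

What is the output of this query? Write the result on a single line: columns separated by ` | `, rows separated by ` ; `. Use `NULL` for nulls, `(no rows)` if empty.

For each authors row, check whether any books with matching author_id has pages < 266.
Keep rows where that is true.

7 | Yuki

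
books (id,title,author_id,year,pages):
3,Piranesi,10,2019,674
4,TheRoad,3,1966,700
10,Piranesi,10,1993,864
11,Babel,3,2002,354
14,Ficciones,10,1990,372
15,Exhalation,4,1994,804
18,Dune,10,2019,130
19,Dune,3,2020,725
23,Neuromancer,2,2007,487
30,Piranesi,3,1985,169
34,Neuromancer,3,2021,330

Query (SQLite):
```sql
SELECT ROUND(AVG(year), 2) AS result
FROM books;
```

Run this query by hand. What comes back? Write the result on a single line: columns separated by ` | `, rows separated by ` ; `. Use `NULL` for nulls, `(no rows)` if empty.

2001.45

All year values: [2019, 1966, 1993, 2002, 1990, 1994, 2019, 2020, 2007, 1985, 2021].
AVG = 22016 / 11 (rounded to 2 dp).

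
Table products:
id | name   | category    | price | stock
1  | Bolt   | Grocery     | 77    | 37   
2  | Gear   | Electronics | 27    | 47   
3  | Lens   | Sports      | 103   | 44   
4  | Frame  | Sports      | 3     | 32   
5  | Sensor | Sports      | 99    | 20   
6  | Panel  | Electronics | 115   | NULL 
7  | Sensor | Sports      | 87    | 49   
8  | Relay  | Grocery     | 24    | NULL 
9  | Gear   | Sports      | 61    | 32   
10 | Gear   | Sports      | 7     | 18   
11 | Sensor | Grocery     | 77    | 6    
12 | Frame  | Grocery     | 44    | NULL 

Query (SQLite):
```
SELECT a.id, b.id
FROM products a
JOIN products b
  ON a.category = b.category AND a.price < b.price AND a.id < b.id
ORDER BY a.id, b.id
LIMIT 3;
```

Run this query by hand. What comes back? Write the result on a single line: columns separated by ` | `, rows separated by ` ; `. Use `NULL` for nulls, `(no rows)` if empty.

Pairs (a,b) with same category, a.price < b.price, a.id < b.id.
category groups: Electronics:{2,6} Grocery:{1,8,11,12} Sports:{3,4,5,7,9,10}
Ordered by (a.id, b.id); first 3.

2 | 6 ; 4 | 5 ; 4 | 7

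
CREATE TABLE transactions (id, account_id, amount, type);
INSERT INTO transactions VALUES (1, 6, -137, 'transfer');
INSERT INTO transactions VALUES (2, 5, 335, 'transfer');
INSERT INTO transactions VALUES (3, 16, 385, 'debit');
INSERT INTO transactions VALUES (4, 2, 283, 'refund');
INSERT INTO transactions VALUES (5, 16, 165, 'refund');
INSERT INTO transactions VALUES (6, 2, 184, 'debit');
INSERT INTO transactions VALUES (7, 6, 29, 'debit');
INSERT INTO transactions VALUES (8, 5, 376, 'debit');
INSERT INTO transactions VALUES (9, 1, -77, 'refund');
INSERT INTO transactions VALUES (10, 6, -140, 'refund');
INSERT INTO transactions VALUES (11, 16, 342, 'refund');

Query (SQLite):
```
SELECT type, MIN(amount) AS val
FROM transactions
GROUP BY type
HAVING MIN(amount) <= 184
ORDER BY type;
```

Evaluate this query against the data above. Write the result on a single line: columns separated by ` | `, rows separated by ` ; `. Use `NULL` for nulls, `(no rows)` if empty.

Partition transactions by type; compute MIN(amount) within each group.
HAVING: keep groups where MIN(amount) <= 184.
  debit: ids {3, 6, 7, 8} → MIN(amount)=29
  refund: ids {4, 5, 9, 10, 11} → MIN(amount)=-140
  transfer: ids {1, 2} → MIN(amount)=-137

debit | 29 ; refund | -140 ; transfer | -137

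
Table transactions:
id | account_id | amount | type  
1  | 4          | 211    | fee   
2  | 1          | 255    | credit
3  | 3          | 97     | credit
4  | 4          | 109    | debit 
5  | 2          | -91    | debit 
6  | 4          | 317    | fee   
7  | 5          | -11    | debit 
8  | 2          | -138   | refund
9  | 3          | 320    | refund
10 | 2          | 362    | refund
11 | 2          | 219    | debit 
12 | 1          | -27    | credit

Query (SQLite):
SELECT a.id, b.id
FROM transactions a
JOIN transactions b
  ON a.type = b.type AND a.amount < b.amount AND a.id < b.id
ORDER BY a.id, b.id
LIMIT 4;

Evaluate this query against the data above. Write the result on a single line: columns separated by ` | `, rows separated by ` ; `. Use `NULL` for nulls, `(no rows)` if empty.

Pairs (a,b) with same type, a.amount < b.amount, a.id < b.id.
type groups: credit:{2,3,12} debit:{4,5,7,11} fee:{1,6} refund:{8,9,10}
Ordered by (a.id, b.id); first 4.

1 | 6 ; 4 | 11 ; 5 | 7 ; 5 | 11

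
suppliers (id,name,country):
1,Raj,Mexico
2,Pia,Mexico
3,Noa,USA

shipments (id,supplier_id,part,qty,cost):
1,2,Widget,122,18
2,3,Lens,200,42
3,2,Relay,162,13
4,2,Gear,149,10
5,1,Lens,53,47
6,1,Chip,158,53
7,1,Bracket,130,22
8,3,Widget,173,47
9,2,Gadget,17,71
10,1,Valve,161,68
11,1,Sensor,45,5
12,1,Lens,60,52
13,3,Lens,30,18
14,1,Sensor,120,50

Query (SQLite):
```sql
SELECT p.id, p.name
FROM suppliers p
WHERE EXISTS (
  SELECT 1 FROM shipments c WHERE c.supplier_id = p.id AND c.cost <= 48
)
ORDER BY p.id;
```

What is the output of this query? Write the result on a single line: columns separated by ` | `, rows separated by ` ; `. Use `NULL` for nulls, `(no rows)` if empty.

1 | Raj ; 2 | Pia ; 3 | Noa

For each suppliers row, check whether any shipments with matching supplier_id has cost <= 48.
Keep rows where that is true.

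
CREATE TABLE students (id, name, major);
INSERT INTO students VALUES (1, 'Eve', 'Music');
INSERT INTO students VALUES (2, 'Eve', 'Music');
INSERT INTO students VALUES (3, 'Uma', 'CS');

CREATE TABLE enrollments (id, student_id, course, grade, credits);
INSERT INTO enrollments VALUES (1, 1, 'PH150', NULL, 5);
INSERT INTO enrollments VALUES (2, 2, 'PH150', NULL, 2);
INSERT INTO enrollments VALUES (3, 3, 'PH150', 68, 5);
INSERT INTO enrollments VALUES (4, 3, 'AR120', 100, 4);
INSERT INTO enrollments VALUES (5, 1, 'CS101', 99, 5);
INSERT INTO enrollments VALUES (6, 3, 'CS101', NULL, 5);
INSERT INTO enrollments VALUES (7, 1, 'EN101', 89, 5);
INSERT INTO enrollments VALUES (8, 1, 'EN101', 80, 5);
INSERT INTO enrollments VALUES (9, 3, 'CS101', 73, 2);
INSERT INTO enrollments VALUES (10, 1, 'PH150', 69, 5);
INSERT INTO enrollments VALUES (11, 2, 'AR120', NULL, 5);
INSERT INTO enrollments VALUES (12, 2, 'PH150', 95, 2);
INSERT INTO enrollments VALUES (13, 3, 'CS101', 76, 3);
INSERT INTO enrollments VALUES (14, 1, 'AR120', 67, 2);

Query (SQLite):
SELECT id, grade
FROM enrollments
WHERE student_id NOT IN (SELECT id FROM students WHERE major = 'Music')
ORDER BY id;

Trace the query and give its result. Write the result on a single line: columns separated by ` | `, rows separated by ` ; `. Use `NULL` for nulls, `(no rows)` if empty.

3 | 68 ; 4 | 100 ; 6 | NULL ; 9 | 73 ; 13 | 76

Inner query: students.id where major = 'Music'.
Outer: keep enrollments rows whose student_id is not in that set.
Inner query → {1, 2}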